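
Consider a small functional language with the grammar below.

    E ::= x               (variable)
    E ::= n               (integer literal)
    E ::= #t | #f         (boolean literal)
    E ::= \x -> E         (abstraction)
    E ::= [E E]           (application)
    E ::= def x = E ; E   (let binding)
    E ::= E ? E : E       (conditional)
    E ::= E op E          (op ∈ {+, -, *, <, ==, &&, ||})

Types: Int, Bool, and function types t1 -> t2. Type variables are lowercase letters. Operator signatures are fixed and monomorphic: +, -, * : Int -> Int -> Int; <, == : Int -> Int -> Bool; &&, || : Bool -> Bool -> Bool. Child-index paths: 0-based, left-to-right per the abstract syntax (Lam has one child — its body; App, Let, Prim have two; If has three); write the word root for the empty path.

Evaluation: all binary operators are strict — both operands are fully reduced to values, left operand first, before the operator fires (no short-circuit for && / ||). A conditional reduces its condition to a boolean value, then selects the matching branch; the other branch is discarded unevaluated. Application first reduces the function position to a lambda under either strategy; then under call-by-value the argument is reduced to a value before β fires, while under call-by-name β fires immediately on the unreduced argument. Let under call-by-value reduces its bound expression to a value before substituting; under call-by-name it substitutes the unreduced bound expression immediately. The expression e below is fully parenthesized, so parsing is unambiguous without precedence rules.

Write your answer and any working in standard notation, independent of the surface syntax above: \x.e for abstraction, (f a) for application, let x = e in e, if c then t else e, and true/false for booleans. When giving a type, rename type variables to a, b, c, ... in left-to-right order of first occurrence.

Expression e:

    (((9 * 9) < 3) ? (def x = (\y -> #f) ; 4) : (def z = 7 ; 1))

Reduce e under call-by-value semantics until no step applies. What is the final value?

Answer: 1

Derivation:
step 0: (if ((9 * 9) < 3) then (let x = (\y.false) in 4) else (let z = 7 in 1))
step 1: [delta@0.0] (if (81 < 3) then (let x = (\y.false) in 4) else (let z = 7 in 1))
step 2: [delta@0] (if false then (let x = (\y.false) in 4) else (let z = 7 in 1))
step 3: [if@root] (let z = 7 in 1)
step 4: [let@root] 1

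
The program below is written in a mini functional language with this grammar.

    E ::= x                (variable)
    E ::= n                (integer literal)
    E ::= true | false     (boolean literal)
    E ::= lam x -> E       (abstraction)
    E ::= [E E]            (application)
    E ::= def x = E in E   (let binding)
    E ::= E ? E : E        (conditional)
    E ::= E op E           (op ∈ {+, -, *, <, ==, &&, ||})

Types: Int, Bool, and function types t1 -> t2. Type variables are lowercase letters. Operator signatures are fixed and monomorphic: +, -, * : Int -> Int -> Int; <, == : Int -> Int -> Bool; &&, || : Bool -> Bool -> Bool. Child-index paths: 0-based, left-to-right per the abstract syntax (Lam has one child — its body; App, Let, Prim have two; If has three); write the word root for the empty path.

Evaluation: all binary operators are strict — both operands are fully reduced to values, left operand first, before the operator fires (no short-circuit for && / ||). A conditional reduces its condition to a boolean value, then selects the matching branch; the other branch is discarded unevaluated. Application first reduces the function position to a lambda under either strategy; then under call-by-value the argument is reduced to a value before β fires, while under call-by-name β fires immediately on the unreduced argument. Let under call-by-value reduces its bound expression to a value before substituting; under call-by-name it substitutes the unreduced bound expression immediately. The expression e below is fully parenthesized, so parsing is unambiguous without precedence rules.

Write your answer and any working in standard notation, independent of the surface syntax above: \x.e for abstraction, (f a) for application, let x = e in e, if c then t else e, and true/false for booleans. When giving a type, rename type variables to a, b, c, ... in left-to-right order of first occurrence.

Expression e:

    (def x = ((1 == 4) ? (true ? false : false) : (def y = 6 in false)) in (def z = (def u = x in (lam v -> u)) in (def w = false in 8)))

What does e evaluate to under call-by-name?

Derivation:
step 0: (let x = (if (1 == 4) then (if true then false else false) else (let y = 6 in false)) in (let z = (let u = x in (\v.u)) in (let w = false in 8)))
step 1: [let@root] (let z = (let u = (if (1 == 4) then (if true then false else false) else (let y = 6 in false)) in (\v.u)) in (let w = false in 8))
step 2: [let@root] (let w = false in 8)
step 3: [let@root] 8

Answer: 8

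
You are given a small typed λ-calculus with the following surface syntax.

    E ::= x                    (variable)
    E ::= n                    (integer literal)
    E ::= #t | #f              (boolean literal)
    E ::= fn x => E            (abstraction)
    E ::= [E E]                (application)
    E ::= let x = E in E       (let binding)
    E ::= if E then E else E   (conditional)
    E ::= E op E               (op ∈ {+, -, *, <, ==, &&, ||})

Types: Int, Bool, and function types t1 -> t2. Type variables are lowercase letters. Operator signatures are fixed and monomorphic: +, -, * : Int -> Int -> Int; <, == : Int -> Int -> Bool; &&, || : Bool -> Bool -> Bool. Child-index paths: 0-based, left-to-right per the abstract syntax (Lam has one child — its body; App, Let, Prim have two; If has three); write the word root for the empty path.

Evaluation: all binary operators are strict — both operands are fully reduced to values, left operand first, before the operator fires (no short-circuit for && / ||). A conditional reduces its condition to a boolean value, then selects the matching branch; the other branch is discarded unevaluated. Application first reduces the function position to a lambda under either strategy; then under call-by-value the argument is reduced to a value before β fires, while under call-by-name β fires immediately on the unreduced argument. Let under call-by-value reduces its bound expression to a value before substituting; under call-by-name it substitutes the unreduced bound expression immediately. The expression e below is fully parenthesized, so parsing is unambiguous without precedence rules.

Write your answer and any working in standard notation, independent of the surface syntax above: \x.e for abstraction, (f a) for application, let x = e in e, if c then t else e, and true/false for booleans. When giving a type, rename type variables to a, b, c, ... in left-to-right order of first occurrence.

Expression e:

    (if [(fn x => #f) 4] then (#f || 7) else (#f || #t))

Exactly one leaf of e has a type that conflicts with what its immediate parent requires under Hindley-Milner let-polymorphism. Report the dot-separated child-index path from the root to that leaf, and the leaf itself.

Trace:
\x._ : a -> Bool
  unify a -> Bool ~ Int -> b
  unify a ~ Int
  unify Bool ~ b
_ _ : Bool
  unify Bool ~ Bool
  unify Bool ~ Bool
  unify Int ~ Bool
  FAIL: mismatch Int ~ Bool

Answer: 1.1 : 7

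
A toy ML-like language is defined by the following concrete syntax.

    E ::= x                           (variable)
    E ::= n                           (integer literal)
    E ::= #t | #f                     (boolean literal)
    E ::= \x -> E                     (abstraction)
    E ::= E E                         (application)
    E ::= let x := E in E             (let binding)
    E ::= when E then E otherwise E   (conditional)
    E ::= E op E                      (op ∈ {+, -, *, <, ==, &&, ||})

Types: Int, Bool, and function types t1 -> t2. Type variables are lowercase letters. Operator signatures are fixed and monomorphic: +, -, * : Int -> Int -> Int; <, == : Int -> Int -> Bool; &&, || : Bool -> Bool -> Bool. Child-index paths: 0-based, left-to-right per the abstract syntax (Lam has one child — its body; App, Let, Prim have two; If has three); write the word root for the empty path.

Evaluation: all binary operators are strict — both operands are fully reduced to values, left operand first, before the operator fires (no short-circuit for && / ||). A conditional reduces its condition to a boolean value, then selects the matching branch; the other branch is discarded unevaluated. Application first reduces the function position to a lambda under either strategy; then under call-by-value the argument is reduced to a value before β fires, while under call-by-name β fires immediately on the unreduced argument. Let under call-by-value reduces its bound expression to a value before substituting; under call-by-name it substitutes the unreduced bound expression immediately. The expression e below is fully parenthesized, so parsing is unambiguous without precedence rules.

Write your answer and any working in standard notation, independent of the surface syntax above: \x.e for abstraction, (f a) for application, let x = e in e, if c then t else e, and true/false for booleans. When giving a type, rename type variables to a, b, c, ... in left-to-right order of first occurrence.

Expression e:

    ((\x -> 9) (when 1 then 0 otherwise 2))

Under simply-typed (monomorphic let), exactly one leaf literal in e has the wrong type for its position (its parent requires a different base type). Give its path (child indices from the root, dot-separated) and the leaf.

Working:
\x._ : a -> Int
  unify Int ~ Bool
  FAIL: mismatch Int ~ Bool

Answer: 1.0 : 1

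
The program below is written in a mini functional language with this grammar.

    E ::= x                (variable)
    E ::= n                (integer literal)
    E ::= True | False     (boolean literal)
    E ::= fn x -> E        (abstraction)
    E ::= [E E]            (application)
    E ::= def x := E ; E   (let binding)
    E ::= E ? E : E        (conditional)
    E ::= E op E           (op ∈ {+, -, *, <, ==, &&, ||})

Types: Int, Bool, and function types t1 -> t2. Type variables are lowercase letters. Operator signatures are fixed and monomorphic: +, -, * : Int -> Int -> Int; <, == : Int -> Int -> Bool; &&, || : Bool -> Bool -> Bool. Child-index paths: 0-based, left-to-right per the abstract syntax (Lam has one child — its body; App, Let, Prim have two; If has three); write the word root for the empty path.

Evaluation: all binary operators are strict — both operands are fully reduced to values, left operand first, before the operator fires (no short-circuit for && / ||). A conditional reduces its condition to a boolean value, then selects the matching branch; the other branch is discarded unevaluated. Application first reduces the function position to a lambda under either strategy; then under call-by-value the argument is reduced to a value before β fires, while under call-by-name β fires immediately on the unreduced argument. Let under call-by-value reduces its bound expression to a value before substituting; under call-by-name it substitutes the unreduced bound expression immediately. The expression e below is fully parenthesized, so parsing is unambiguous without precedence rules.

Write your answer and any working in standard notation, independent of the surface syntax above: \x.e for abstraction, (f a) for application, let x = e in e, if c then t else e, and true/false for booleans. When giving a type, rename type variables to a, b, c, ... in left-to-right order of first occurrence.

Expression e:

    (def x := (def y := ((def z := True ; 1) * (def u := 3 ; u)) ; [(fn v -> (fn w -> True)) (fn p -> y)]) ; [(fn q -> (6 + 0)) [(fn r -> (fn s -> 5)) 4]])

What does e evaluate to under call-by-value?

Trace:
step 0: (let x = (let y = ((let z = true in 1) * (let u = 3 in u)) in ((\v.(\w.true)) (\p.y))) in ((\q.(6 + 0)) ((\r.(\s.5)) 4)))
step 1: [let@0.0.0] (let x = (let y = (1 * (let u = 3 in u)) in ((\v.(\w.true)) (\p.y))) in ((\q.(6 + 0)) ((\r.(\s.5)) 4)))
step 2: [let@0.0.1] (let x = (let y = (1 * 3) in ((\v.(\w.true)) (\p.y))) in ((\q.(6 + 0)) ((\r.(\s.5)) 4)))
step 3: [delta@0.0] (let x = (let y = 3 in ((\v.(\w.true)) (\p.y))) in ((\q.(6 + 0)) ((\r.(\s.5)) 4)))
step 4: [let@0] (let x = ((\v.(\w.true)) (\p.3)) in ((\q.(6 + 0)) ((\r.(\s.5)) 4)))
step 5: [beta@0] (let x = (\w.true) in ((\q.(6 + 0)) ((\r.(\s.5)) 4)))
step 6: [let@root] ((\q.(6 + 0)) ((\r.(\s.5)) 4))
step 7: [beta@1] ((\q.(6 + 0)) (\s.5))
step 8: [beta@root] (6 + 0)
step 9: [delta@root] 6

Answer: 6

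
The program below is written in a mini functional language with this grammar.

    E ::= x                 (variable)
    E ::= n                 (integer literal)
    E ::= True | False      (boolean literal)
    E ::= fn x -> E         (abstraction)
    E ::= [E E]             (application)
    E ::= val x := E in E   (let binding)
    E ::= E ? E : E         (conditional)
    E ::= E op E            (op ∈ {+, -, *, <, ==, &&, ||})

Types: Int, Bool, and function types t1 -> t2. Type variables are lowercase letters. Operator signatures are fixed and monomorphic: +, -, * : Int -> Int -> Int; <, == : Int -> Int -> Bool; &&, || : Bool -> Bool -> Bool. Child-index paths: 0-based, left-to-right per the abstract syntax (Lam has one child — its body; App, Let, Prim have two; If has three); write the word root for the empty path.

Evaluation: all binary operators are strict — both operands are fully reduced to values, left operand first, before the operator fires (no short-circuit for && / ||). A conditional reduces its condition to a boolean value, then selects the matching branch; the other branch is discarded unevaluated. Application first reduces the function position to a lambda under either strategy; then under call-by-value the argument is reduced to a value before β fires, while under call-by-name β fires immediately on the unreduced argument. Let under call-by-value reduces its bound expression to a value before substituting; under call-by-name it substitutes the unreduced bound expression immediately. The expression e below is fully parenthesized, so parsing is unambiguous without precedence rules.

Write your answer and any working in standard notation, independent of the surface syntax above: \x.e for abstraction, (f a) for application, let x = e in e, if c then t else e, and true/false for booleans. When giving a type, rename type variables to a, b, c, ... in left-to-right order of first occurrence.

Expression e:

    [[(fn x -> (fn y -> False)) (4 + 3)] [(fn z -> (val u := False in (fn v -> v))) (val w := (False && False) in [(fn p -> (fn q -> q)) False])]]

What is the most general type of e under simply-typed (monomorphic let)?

Working:
\y._ : b -> Bool
\x._ : a -> b -> Bool
  unify Int ~ Int
  unify Int ~ Int
  unify a -> b -> Bool ~ Int -> c
  unify a ~ Int
  unify b -> Bool ~ c
_ _ : b -> Bool
let u : Bool
v : e
\v._ : e -> e
\z._ : d -> e -> e
  unify Bool ~ Bool
  unify Bool ~ Bool
let w : Bool
q : g
\q._ : g -> g
\p._ : f -> g -> g
  unify f -> g -> g ~ Bool -> h
  unify f ~ Bool
  unify g -> g ~ h
_ _ : g -> g
  unify d -> e -> e ~ (g -> g) -> i
  unify d ~ g -> g
  unify e -> e ~ i
_ _ : e -> e
  unify b -> Bool ~ (e -> e) -> j
  unify b ~ e -> e
  unify Bool ~ j
_ _ : Bool

Answer: Bool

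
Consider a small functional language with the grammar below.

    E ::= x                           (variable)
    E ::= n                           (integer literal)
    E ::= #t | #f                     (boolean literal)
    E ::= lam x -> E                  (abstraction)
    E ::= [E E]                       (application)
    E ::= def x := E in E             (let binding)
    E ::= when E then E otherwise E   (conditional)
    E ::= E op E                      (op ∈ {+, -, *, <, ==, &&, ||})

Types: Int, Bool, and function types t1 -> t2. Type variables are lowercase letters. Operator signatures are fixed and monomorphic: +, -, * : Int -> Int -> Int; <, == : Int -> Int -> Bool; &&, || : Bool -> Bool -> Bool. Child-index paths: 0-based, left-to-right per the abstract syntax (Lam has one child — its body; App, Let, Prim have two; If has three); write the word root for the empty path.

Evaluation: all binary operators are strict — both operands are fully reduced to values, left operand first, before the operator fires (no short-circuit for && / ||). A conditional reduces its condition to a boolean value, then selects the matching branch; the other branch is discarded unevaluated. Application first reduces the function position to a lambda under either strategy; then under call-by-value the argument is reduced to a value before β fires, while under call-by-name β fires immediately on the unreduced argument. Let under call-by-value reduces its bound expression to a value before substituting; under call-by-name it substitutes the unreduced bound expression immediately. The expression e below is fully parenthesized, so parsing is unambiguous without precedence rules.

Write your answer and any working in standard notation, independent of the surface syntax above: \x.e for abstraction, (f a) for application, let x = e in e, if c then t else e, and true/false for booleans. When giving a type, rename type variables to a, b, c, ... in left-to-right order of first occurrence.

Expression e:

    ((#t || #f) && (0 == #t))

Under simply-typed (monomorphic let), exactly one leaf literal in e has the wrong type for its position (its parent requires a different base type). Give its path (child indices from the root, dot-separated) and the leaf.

Answer: 1.1 : true

Working:
  unify Bool ~ Bool
  unify Bool ~ Bool
  unify Bool ~ Bool
  unify Int ~ Int
  unify Bool ~ Int
  FAIL: mismatch Bool ~ Int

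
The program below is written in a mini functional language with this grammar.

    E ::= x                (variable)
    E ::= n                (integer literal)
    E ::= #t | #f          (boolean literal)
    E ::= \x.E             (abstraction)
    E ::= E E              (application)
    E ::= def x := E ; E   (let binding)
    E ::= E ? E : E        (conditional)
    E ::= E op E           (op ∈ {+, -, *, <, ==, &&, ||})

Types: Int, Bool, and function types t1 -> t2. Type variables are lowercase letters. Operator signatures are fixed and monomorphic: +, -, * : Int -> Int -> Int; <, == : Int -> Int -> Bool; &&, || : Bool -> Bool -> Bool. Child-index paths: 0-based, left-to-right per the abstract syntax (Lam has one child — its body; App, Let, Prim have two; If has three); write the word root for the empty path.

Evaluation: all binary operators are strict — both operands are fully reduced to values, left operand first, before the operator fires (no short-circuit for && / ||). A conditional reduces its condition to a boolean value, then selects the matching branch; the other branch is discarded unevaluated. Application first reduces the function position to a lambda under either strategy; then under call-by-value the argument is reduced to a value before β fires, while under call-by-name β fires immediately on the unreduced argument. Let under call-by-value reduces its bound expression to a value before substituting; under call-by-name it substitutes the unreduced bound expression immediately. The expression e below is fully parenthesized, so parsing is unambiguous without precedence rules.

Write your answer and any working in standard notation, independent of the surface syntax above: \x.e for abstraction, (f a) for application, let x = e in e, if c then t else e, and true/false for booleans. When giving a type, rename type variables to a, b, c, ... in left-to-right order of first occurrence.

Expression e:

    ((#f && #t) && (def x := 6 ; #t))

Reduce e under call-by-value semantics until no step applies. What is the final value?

Trace:
step 0: ((false && true) && (let x = 6 in true))
step 1: [delta@0] (false && (let x = 6 in true))
step 2: [let@1] (false && true)
step 3: [delta@root] false

Answer: false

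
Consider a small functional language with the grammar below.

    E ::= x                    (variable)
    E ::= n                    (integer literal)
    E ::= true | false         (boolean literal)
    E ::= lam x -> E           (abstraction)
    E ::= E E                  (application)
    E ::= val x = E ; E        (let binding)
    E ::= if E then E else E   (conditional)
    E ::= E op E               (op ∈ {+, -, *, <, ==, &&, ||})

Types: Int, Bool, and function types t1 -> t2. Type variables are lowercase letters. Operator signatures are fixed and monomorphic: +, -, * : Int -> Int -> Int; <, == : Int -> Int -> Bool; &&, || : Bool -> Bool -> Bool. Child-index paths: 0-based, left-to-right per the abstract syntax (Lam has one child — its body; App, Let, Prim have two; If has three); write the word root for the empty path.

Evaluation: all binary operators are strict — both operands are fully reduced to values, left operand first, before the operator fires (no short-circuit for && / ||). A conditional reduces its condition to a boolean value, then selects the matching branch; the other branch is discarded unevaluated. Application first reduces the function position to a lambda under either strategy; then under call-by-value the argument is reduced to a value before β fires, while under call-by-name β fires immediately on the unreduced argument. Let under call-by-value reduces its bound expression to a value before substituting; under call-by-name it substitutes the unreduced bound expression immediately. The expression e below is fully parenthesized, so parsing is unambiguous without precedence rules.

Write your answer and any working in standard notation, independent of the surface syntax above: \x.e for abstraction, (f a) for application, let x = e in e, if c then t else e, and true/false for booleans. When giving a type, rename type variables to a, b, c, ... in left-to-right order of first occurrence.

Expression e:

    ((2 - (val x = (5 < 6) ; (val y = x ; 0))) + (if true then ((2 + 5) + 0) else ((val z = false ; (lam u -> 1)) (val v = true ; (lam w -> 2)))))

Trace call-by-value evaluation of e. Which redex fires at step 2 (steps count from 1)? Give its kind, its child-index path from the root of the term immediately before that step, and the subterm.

Working:
step 0: ((2 - (let x = (5 < 6) in (let y = x in 0))) + (if true then ((2 + 5) + 0) else ((let z = false in (\u.1)) (let v = true in (\w.2)))))
step 1: [delta@0.1.0] ((2 - (let x = true in (let y = x in 0))) + (if true then ((2 + 5) + 0) else ((let z = false in (\u.1)) (let v = true in (\w.2)))))
step 2: [let@0.1] ((2 - (let y = true in 0)) + (if true then ((2 + 5) + 0) else ((let z = false in (\u.1)) (let v = true in (\w.2)))))

Answer: let at 0.1 : (let x = true in (let y = x in 0))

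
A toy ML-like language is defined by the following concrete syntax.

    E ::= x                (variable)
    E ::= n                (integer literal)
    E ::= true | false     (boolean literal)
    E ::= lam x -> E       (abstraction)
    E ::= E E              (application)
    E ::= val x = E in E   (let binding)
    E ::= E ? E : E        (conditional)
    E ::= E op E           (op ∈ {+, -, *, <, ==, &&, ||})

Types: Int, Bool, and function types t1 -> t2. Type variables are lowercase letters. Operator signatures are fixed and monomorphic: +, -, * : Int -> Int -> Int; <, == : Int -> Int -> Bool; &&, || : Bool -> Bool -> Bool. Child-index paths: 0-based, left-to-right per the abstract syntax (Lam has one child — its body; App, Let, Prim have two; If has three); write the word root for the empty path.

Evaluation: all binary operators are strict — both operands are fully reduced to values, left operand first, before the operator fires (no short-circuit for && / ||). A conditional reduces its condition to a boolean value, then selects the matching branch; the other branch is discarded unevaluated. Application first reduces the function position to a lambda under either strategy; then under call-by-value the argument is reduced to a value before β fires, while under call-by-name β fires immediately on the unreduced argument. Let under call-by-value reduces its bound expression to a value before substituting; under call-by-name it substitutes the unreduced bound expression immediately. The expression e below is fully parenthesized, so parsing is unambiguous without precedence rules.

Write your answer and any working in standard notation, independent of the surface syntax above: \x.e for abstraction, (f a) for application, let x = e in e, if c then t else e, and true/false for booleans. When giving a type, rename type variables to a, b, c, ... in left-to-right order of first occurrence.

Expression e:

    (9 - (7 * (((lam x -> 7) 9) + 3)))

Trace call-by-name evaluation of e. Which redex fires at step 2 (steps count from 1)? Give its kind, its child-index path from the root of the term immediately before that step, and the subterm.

Working:
step 0: (9 - (7 * (((\x.7) 9) + 3)))
step 1: [beta@1.1.0] (9 - (7 * (7 + 3)))
step 2: [delta@1.1] (9 - (7 * 10))

Answer: delta at 1.1 : (7 + 3)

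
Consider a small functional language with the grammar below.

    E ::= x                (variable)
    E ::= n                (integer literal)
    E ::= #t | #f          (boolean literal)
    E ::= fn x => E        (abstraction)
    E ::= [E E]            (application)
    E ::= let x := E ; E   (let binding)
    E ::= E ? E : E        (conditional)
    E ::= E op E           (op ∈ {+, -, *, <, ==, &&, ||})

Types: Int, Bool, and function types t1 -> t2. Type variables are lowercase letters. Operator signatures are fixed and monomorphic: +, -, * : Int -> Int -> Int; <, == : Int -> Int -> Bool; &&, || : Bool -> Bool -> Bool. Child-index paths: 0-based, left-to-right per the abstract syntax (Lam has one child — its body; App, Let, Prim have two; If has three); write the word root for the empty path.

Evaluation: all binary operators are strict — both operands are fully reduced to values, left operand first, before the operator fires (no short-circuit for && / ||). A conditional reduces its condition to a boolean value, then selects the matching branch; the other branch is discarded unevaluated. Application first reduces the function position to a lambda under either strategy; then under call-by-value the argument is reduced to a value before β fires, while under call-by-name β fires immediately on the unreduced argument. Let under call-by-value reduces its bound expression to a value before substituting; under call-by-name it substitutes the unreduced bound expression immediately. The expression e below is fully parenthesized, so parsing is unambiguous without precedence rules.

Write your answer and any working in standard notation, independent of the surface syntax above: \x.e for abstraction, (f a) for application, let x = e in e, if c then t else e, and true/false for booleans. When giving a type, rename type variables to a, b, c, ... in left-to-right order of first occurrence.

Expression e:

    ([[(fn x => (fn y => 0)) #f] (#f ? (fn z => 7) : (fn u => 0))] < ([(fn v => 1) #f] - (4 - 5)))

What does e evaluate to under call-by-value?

Trace:
step 0: ((((\x.(\y.0)) false) (if false then (\z.7) else (\u.0))) < (((\v.1) false) - (4 - 5)))
step 1: [beta@0.0] (((\y.0) (if false then (\z.7) else (\u.0))) < (((\v.1) false) - (4 - 5)))
step 2: [if@0.1] (((\y.0) (\u.0)) < (((\v.1) false) - (4 - 5)))
step 3: [beta@0] (0 < (((\v.1) false) - (4 - 5)))
step 4: [beta@1.0] (0 < (1 - (4 - 5)))
step 5: [delta@1.1] (0 < (1 - -1))
step 6: [delta@1] (0 < 2)
step 7: [delta@root] true

Answer: true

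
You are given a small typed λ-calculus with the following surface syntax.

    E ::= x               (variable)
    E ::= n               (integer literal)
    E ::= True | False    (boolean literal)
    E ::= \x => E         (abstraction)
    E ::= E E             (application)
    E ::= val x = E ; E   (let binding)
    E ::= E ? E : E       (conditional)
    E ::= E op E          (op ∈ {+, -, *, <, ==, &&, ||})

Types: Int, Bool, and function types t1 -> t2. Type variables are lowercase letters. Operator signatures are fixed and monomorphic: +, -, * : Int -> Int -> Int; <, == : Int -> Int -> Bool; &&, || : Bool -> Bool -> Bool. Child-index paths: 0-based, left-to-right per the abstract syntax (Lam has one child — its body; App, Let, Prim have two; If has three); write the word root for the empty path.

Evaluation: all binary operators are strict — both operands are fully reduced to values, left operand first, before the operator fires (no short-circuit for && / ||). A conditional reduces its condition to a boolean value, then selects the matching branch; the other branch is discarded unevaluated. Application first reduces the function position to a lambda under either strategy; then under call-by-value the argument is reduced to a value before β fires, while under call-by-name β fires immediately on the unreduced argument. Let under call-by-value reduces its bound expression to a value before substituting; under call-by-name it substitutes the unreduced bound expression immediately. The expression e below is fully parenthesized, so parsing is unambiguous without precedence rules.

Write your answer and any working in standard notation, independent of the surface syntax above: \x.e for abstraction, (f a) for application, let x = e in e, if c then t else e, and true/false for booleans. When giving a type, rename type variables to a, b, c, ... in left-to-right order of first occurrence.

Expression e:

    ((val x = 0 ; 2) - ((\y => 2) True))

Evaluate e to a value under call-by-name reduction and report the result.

Answer: 0

Derivation:
step 0: ((let x = 0 in 2) - ((\y.2) true))
step 1: [let@0] (2 - ((\y.2) true))
step 2: [beta@1] (2 - 2)
step 3: [delta@root] 0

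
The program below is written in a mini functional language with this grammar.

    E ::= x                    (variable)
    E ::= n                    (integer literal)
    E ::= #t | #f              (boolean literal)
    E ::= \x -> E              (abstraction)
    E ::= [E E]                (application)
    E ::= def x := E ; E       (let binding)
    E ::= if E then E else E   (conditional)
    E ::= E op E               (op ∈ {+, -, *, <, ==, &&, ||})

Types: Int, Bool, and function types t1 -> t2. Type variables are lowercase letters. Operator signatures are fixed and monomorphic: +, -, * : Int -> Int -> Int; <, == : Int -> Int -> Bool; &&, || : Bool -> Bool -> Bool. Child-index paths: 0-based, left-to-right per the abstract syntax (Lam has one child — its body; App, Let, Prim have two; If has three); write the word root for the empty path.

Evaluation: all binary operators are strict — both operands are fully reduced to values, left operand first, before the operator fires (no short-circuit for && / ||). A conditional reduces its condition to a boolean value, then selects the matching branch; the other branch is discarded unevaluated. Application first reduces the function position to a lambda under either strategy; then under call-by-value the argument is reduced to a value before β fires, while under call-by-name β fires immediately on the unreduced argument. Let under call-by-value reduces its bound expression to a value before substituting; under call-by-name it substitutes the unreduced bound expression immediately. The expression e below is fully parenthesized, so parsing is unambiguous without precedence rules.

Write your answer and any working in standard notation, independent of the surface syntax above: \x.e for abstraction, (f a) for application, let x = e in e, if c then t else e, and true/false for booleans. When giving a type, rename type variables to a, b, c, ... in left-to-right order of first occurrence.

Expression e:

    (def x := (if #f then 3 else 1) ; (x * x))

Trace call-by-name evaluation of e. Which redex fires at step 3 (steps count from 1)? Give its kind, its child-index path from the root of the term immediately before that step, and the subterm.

Derivation:
step 0: (let x = (if false then 3 else 1) in (x * x))
step 1: [let@root] ((if false then 3 else 1) * (if false then 3 else 1))
step 2: [if@0] (1 * (if false then 3 else 1))
step 3: [if@1] (1 * 1)

Answer: if at 1 : (if false then 3 else 1)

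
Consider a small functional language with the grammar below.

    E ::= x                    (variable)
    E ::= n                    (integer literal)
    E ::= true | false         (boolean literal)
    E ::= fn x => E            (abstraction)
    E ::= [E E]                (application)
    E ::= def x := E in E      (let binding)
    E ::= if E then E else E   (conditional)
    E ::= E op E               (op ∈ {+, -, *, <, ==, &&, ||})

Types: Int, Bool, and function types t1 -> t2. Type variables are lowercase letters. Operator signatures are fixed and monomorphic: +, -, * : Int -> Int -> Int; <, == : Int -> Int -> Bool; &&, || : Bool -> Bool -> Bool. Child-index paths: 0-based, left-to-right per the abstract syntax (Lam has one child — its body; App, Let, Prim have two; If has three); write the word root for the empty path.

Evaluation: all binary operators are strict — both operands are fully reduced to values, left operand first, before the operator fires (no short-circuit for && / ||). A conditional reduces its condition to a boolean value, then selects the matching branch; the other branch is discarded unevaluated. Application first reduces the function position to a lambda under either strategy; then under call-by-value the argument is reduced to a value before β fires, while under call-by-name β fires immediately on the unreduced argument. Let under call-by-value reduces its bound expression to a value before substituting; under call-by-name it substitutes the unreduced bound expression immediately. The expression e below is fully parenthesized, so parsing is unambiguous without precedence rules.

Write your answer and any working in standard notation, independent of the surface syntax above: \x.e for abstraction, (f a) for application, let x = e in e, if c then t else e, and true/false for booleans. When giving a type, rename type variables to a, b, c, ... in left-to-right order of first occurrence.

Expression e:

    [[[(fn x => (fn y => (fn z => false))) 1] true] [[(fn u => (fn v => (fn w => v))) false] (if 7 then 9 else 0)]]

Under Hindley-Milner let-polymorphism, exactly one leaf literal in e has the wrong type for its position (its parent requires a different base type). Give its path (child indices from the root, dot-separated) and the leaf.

Answer: 1.1.0 : 7

Working:
\z._ : c -> Bool
\y._ : b -> c -> Bool
\x._ : a -> b -> c -> Bool
  unify a -> b -> c -> Bool ~ Int -> d
  unify a ~ Int
  unify b -> c -> Bool ~ d
_ _ : b -> c -> Bool
  unify b -> c -> Bool ~ Bool -> e
  unify b ~ Bool
  unify c -> Bool ~ e
_ _ : c -> Bool
v : g
\w._ : h -> g
\v._ : g -> h -> g
\u._ : f -> g -> h -> g
  unify f -> g -> h -> g ~ Bool -> i
  unify f ~ Bool
  unify g -> h -> g ~ i
_ _ : g -> h -> g
  unify Int ~ Bool
  FAIL: mismatch Int ~ Bool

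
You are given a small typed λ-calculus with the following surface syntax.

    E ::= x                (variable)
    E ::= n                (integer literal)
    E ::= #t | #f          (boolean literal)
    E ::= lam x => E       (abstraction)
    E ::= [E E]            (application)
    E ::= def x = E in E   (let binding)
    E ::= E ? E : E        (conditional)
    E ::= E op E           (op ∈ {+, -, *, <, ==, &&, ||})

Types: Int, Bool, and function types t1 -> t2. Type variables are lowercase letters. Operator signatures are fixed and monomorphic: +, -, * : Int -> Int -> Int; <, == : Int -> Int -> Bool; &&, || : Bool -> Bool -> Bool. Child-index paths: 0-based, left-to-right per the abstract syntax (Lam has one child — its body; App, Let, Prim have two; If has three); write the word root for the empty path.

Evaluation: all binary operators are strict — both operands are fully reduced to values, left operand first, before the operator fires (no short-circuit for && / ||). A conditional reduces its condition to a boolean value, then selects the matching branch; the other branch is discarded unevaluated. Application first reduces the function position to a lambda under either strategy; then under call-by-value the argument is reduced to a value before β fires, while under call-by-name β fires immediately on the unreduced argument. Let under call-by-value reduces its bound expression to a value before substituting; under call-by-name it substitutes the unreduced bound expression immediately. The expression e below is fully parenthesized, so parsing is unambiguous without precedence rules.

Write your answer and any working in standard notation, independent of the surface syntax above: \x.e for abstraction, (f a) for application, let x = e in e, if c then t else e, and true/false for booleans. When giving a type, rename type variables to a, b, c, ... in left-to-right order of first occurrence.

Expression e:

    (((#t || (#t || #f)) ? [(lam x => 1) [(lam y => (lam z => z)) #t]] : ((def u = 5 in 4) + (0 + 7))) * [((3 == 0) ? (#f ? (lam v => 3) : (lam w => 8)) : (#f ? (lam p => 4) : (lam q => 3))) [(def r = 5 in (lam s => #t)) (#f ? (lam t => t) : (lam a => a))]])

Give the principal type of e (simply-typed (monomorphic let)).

Answer: Int

Derivation:
  unify Bool ~ Bool
  unify Bool ~ Bool
  unify Bool ~ Bool
  unify Bool ~ Bool
  unify Bool ~ Bool
\x._ : a -> Int
z : c
\z._ : c -> c
\y._ : b -> c -> c
  unify b -> c -> c ~ Bool -> d
  unify b ~ Bool
  unify c -> c ~ d
_ _ : c -> c
  unify a -> Int ~ (c -> c) -> e
  unify a ~ c -> c
  unify Int ~ e
_ _ : Int
let u : Int
  unify Int ~ Int
  unify Int ~ Int
  unify Int ~ Int
  unify Int ~ Int
  unify Int ~ Int
  unify Int ~ Int
  unify Int ~ Int
  unify Int ~ Int
  unify Bool ~ Bool
  unify Bool ~ Bool
\v._ : f -> Int
\w._ : g -> Int
  unify f -> Int ~ g -> Int
  unify f ~ g
  unify Int ~ Int
  unify Bool ~ Bool
\p._ : h -> Int
\q._ : i -> Int
  unify h -> Int ~ i -> Int
  unify h ~ i
  unify Int ~ Int
  unify g -> Int ~ i -> Int
  unify g ~ i
  unify Int ~ Int
let r : Int
\s._ : j -> Bool
  unify Bool ~ Bool
t : k
\t._ : k -> k
a : l
\a._ : l -> l
  unify k -> k ~ l -> l
  unify k ~ l
  unify l ~ l
  unify j -> Bool ~ (l -> l) -> m
  unify j ~ l -> l
  unify Bool ~ m
_ _ : Bool
  unify i -> Int ~ Bool -> n
  unify i ~ Bool
  unify Int ~ n
_ _ : Int
  unify Int ~ Int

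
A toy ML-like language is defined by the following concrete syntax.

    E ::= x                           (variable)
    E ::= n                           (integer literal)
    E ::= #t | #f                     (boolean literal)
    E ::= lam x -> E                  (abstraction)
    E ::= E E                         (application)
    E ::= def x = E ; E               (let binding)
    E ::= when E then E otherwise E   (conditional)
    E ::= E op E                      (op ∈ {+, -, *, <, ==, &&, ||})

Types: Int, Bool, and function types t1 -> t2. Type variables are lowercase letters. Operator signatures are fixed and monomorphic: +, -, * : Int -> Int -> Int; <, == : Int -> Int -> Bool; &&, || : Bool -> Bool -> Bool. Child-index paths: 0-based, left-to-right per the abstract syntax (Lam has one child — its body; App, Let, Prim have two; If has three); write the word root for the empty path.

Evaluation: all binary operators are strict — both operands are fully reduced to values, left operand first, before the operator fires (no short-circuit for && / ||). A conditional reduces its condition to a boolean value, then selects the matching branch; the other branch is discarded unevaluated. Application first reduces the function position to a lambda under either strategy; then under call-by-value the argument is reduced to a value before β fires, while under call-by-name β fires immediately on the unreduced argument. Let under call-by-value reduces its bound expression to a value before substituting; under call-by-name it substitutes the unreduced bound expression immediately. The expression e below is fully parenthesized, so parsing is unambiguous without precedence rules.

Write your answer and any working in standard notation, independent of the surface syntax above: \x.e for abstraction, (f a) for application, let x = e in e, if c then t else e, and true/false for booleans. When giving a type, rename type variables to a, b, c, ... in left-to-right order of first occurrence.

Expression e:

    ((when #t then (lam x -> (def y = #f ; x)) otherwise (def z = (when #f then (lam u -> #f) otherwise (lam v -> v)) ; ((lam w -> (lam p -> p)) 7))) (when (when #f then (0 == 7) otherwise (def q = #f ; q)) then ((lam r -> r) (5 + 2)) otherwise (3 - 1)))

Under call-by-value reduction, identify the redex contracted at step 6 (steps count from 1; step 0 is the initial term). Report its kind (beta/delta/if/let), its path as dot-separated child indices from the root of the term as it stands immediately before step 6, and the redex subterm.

Answer: beta at root : ((\x.(let y = false in x)) 2)

Trace:
step 0: ((if true then (\x.(let y = false in x)) else (let z = (if false then (\u.false) else (\v.v)) in ((\w.(\p.p)) 7))) (if (if false then (0 == 7) else (let q = false in q)) then ((\r.r) (5 + 2)) else (3 - 1)))
step 1: [if@0] ((\x.(let y = false in x)) (if (if false then (0 == 7) else (let q = false in q)) then ((\r.r) (5 + 2)) else (3 - 1)))
step 2: [if@1.0] ((\x.(let y = false in x)) (if (let q = false in q) then ((\r.r) (5 + 2)) else (3 - 1)))
step 3: [let@1.0] ((\x.(let y = false in x)) (if false then ((\r.r) (5 + 2)) else (3 - 1)))
step 4: [if@1] ((\x.(let y = false in x)) (3 - 1))
step 5: [delta@1] ((\x.(let y = false in x)) 2)
step 6: [beta@root] (let y = false in 2)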